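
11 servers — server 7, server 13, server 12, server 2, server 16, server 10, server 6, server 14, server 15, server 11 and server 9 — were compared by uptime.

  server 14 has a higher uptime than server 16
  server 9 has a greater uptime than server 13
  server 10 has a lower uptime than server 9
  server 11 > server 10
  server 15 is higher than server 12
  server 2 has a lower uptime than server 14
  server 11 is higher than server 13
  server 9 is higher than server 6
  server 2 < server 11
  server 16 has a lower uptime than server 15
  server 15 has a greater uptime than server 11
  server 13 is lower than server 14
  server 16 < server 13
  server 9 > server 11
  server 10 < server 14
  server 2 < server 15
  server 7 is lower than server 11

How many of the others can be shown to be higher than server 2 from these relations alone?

4

Directly above server 2: server 14, server 11, server 15.
One step further: server 9 (4 so far).
Nothing else is reachable above server 2; 4 in all.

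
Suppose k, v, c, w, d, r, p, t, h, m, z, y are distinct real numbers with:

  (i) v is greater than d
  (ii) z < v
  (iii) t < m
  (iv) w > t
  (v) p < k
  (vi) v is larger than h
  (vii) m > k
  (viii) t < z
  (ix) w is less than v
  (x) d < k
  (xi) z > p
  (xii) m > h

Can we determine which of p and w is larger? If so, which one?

Following every chain through p: above p we get z, k, v, m.
w is not reached, and no chain runs the other way from w to p.
So the given relations leave the order of p and w undetermined.

undetermined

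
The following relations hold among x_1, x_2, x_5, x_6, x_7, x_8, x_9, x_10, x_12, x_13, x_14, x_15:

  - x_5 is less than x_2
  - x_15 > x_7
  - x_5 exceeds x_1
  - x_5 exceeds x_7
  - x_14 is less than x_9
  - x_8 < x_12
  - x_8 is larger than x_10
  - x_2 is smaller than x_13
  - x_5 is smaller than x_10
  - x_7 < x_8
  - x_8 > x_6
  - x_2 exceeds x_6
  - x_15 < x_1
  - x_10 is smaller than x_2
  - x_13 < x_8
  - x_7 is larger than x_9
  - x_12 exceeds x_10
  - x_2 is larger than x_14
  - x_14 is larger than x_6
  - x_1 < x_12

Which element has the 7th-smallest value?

x_5

Piecing the relations together gives one ordering: x_6 < x_14 < x_9 < x_7 < x_15 < x_1 < x_5 < x_10 < x_2 < x_13 < x_8 < x_12.
The 7th smallest is x_5.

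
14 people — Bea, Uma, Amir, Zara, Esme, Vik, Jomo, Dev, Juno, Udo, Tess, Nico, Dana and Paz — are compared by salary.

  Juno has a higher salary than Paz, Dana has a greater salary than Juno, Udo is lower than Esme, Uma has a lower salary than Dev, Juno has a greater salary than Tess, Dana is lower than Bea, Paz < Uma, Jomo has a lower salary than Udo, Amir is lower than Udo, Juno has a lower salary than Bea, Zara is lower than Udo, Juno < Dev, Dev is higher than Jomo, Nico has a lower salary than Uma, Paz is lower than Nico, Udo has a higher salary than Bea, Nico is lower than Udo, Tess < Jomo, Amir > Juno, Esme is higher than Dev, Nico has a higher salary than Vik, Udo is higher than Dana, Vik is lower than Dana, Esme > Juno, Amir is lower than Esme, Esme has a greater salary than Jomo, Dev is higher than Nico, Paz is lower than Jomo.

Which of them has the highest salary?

Esme

Vik is not greatest since Vik < Nico; Paz is not greatest since Paz < Nico; Nico is not greatest since Nico < Dev; Tess is not greatest since Tess < Jomo; Jomo is not greatest since Jomo < Udo; Juno is not greatest since Juno < Esme; Dana is not greatest since Dana < Udo; Uma is not greatest since Uma < Dev; Amir is not greatest since Amir < Udo; Zara is not greatest since Zara < Udo; Bea is not greatest since Bea < Udo; Dev is not greatest since Dev < Esme; Udo is not greatest since Udo < Esme.
Only Esme has nothing above it, so Esme is the highest salary.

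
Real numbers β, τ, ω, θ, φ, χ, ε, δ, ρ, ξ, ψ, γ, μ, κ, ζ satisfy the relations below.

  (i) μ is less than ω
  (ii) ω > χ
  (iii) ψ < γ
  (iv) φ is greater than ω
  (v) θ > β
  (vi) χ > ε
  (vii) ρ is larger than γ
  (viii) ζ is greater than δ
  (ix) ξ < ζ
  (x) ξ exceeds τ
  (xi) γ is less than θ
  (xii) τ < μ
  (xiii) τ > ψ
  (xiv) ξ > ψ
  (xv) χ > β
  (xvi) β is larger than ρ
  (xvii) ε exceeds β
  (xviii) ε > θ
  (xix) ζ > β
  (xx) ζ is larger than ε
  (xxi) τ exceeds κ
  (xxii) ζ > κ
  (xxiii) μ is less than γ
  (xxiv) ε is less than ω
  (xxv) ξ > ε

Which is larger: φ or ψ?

φ

Link the given pairs in sequence: ψ < τ; τ < μ; μ < γ; γ < ρ; ρ < β; β < θ; θ < ε; ε < χ; χ < ω; ω < φ.
Together: ψ < τ < μ < γ < ρ < β < θ < ε < χ < ω < φ.
So ψ < φ; φ is the larger of the two.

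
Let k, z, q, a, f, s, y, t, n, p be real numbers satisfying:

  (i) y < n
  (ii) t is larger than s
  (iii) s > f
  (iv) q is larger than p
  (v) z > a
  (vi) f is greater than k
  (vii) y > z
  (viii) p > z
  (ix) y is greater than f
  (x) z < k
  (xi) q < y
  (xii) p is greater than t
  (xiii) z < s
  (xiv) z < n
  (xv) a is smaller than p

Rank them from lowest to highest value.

Each adjacent pair is fixed by a given relation: a < z; z < k; k < f; f < s; s < t; t < p; p < q; q < y; y < n. Chaining them end to end gives the full order.

a < z < k < f < s < t < p < q < y < n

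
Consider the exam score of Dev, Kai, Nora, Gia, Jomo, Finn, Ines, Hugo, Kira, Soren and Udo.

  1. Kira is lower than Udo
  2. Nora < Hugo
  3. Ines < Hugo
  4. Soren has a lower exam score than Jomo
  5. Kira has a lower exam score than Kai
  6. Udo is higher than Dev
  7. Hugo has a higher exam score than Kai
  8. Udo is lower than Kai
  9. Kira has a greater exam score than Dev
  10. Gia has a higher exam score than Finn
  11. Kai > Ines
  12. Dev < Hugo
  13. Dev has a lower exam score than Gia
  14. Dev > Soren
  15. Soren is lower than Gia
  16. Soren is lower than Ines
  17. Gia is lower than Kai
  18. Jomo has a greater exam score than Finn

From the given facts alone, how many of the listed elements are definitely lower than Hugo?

Directly below Hugo: Ines, Dev, Nora, Kai.
One step further: Soren, Kira, Gia, Udo (8 so far).
One step further: Finn (9 so far).
Nothing else is reachable below Hugo; 9 in all.

9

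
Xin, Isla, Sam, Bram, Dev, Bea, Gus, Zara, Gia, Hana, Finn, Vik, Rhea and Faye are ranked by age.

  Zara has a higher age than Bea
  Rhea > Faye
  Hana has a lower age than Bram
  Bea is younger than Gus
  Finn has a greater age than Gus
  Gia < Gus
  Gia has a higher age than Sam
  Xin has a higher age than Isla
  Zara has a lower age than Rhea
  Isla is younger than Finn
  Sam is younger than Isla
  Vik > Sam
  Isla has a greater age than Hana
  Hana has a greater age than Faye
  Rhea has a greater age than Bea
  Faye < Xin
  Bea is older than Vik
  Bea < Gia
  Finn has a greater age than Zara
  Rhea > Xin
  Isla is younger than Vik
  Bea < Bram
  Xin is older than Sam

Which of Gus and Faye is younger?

Faye

Link the given pairs in sequence: Faye < Hana; Hana < Isla; Isla < Vik; Vik < Bea; Bea < Gia; Gia < Gus.
Chaining these gives Faye < Hana < Isla < Vik < Bea < Gia < Gus.
So Faye < Gus; Faye is the younger of the two.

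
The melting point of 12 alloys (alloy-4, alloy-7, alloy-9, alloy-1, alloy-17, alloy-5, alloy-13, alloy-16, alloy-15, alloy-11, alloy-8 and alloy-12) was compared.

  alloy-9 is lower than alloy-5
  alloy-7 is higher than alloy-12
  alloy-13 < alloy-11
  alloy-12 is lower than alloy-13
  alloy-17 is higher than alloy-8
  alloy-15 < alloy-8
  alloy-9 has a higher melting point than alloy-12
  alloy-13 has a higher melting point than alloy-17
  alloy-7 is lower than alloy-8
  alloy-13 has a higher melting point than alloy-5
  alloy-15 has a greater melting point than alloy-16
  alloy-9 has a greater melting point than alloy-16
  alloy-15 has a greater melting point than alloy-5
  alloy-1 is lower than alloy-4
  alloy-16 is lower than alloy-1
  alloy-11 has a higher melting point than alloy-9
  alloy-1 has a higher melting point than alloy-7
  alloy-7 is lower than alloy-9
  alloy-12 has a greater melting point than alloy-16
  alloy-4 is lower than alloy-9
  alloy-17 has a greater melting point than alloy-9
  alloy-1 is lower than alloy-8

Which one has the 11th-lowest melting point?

alloy-13

Piecing the relations together gives one ordering: alloy-16 < alloy-12 < alloy-7 < alloy-1 < alloy-4 < alloy-9 < alloy-5 < alloy-15 < alloy-8 < alloy-17 < alloy-13 < alloy-11.
The 11th smallest is alloy-13.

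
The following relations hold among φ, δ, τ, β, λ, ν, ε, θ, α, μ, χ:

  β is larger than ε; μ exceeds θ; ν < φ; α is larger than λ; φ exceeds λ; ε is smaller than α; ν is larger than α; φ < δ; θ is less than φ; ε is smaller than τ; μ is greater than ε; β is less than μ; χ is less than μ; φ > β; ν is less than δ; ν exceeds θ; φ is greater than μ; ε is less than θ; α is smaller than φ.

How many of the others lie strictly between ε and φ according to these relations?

5

The relations place ε below φ. An element lies strictly between them when it is forced above ε and also forced below φ.
Above ε: {β, τ, θ, α, ν, μ, δ}. Below φ: {λ, χ, β, θ, α, ν, μ}.
Intersection: {β, θ, α, ν, μ} — 5.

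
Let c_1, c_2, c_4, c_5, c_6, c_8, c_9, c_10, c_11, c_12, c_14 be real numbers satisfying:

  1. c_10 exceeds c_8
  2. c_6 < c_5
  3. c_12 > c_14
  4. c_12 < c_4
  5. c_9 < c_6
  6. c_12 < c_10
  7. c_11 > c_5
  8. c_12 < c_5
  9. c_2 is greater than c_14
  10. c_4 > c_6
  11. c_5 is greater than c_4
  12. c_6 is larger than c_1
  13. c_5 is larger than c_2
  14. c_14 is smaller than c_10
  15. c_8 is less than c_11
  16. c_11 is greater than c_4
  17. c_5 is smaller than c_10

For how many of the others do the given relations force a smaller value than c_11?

9

From c_11 the given relations immediately reach c_4, c_5, c_8.
From those, c_6, c_12, c_2 — 6 in total.
From those, c_1, c_9, c_14 — 9 in total.
Nothing else is reachable below c_11; 9 in all.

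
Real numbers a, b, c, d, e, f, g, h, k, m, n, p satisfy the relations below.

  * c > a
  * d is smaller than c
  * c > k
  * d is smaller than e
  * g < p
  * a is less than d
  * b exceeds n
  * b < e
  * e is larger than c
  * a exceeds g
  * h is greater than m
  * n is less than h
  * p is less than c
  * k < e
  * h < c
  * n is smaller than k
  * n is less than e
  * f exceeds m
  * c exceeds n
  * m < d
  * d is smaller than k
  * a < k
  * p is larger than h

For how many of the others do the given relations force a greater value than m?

7

Directly above m: f, h, d.
One step further: p, k, c, e (7 so far).
No other element is forced above m by the given relations, so the count is 7.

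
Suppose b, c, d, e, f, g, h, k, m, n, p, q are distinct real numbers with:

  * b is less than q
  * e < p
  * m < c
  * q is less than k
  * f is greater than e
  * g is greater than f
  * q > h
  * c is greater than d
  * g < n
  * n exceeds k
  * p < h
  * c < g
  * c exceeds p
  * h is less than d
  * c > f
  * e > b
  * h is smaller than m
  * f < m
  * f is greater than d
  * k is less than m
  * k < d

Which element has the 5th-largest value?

f

Piecing the relations together gives one ordering: b < e < p < h < q < k < d < f < m < c < g < n.
Counting 5 from the largest end gives f.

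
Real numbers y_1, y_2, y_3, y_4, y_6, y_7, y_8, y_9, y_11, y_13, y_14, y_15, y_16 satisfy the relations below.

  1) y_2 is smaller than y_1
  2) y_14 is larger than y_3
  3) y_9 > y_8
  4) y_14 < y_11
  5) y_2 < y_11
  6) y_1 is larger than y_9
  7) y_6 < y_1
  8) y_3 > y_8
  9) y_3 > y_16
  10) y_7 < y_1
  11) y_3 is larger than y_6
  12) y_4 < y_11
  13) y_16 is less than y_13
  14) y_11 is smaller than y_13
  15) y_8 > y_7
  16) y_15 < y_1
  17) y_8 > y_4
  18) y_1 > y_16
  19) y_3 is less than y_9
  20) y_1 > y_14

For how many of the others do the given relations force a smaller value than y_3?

Directly below y_3: y_8, y_6, y_16.
One step further: y_4, y_7 (5 so far).
No other element is forced below y_3 by the given relations, so the count is 5.

5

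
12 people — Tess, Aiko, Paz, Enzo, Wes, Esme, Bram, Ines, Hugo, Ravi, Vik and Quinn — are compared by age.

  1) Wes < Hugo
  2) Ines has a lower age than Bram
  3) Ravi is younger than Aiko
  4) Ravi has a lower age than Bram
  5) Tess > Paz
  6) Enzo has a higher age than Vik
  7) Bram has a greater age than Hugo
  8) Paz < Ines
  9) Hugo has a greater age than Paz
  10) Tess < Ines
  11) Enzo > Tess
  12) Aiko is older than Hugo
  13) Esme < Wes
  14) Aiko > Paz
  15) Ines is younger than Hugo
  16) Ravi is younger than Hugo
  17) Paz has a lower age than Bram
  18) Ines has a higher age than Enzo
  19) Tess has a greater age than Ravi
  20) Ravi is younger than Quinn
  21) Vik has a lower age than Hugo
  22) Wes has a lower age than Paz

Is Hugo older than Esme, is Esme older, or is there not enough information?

Hugo

Following the relations from Esme: Esme < Wes < Paz < Tess < Enzo < Ines < Hugo.
So Hugo is older.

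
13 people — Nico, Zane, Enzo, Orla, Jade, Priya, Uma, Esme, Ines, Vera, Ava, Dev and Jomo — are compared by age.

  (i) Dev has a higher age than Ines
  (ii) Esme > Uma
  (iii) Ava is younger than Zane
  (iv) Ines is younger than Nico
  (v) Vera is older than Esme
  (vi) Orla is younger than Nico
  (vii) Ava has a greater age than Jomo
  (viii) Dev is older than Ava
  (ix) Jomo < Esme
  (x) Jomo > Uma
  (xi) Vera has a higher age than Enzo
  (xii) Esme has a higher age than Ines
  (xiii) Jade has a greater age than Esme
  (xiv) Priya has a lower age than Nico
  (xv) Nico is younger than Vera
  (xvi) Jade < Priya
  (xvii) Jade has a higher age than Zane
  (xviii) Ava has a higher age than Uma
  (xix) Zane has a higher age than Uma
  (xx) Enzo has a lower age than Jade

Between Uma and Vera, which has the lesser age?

Uma

Uma < Jomo and Jomo < Ava give Uma < Ava.
Then Ava < Zane extends the chain to Zane.
Then Zane < Jade extends the chain to Jade.
Then Jade < Priya extends the chain to Priya.
Then Priya < Nico extends the chain to Nico.
With Nico < Vera: Uma < Jomo < Ava < Zane < Jade < Priya < Nico < Vera.
So Uma < Vera; Uma is the younger of the two.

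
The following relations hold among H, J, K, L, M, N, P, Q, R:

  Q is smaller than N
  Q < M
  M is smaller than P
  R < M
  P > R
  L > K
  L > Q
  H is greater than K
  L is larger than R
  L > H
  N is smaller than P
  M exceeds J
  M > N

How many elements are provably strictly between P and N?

The relations place N below P. An element lies strictly between them when it is forced above N and also forced below P.
Above N: {M}. Below P: {Q, J, R, M}.
Intersection: {M} — 1.

1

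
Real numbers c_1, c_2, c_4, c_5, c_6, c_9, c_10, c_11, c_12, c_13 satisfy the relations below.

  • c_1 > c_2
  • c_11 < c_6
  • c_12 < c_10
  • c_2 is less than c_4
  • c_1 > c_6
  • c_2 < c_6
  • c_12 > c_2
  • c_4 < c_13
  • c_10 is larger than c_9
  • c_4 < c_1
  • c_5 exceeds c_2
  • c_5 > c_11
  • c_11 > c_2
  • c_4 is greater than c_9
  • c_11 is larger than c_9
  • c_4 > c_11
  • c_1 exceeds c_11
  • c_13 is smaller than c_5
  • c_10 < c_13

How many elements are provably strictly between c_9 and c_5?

4

Chaining upward from c_9 reaches: c_11, c_6, c_4, c_1, c_10, c_13.
Chaining downward from c_5 reaches: c_2, c_11, c_12, c_4, c_10, c_13.
Strictly between c_9 and c_5 are those in both lists: c_11, c_4, c_10, c_13 — 4 elements.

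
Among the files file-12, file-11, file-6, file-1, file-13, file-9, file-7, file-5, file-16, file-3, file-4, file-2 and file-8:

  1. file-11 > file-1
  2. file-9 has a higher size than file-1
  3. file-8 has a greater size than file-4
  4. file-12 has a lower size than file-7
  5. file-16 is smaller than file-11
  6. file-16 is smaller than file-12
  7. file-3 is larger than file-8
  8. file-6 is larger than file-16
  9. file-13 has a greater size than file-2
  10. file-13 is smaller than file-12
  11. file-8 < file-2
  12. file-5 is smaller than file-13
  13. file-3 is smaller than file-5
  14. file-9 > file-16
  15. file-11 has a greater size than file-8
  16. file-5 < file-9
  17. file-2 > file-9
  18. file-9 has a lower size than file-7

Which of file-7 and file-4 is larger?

file-7

file-4 < file-8 < file-3 < file-5 < file-13 < file-12 < file-7, by transitivity through file-8, file-3, file-5, file-13, file-12.
So file-4 < file-7; file-7 is the larger of the two.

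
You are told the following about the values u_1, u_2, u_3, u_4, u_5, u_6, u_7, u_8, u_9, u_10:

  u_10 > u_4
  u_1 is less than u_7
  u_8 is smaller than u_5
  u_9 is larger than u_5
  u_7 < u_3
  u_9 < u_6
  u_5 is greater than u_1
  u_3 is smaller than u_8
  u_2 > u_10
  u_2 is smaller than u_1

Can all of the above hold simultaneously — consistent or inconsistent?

consistent

Every relation is compatible with u_4 < u_10 < u_2 < u_1 < u_7 < u_3 < u_8 < u_5 < u_9 < u_6; the set is consistent.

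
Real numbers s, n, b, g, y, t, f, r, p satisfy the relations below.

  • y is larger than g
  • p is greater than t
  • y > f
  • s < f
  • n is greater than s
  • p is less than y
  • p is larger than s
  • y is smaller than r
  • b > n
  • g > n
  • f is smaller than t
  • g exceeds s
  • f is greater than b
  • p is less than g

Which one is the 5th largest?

t

The consecutive relations fix a unique order: s < n < b < f < t < p < g < y < r.
Counting 5 from the largest end gives t.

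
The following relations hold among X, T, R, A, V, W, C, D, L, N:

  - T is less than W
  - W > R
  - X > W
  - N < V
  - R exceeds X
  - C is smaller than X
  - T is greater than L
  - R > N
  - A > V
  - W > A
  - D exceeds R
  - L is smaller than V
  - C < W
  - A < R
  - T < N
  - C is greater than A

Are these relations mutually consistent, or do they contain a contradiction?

We have R < W stated directly, yet also W < X < R by chaining the others — so W < R. Contradiction.

inconsistent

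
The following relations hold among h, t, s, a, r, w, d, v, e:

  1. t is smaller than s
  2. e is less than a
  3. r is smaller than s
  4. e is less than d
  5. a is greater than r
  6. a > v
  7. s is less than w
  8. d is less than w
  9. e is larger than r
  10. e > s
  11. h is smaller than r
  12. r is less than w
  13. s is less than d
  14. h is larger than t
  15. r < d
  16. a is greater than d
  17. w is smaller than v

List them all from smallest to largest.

t < h < r < s < e < d < w < v < a

Each adjacent pair is fixed by a given relation: t < h; h < r; r < s; s < e; e < d; d < w; w < v; v < a. Chaining them end to end gives the full order.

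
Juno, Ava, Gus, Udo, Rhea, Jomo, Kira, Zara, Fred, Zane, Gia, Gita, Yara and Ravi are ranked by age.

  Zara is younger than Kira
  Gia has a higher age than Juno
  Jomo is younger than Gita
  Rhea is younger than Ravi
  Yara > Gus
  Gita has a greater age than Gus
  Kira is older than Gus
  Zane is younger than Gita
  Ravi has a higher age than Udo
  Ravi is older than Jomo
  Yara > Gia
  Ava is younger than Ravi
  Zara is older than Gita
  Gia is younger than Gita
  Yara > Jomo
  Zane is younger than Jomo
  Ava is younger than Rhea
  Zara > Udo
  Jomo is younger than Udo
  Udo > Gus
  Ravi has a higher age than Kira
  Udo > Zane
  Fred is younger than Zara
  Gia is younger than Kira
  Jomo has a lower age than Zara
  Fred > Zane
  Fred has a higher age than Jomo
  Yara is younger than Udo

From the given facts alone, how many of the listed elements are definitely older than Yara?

4

From Yara the given relations immediately reach Udo.
From those, Zara, Ravi — 3 in total.
From those, Kira — 4 in total.
Nothing else is reachable above Yara; 4 in all.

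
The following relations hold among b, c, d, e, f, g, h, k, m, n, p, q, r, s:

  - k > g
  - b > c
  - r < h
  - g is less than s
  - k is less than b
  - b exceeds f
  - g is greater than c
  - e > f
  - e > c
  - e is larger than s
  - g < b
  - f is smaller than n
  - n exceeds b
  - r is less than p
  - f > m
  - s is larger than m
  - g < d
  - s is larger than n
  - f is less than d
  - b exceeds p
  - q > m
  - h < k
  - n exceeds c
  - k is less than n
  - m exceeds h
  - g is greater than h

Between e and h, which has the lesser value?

h < m and m < f give h < f.
With f < b: h < m < f < b.
Then b < n extends the chain to n.
Then n < s extends the chain to s.
With s < e: h < m < f < b < n < s < e.
So h < e; h is the smaller of the two.

h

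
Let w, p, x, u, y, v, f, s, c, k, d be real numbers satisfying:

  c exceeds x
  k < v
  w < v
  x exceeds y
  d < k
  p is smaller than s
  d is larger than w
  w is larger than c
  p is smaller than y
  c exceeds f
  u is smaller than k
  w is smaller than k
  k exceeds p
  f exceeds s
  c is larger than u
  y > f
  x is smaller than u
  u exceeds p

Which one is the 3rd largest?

Chaining the given pairs: p < s < f < y < x < u < c < w < d < k < v.
Counting 3 from the largest end gives d.

d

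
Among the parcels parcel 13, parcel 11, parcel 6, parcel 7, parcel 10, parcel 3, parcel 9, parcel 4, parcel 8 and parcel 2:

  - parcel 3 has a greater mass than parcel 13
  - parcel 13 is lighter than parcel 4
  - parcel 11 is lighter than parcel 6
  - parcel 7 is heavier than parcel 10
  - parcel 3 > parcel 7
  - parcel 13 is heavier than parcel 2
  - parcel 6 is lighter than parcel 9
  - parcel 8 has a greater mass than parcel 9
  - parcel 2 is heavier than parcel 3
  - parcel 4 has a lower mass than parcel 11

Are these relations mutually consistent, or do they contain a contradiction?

inconsistent

Chaining the given relations yields parcel 3 < parcel 2 < parcel 13, so parcel 3 < parcel 13. But one relation states parcel 13 < parcel 3. These cannot both hold.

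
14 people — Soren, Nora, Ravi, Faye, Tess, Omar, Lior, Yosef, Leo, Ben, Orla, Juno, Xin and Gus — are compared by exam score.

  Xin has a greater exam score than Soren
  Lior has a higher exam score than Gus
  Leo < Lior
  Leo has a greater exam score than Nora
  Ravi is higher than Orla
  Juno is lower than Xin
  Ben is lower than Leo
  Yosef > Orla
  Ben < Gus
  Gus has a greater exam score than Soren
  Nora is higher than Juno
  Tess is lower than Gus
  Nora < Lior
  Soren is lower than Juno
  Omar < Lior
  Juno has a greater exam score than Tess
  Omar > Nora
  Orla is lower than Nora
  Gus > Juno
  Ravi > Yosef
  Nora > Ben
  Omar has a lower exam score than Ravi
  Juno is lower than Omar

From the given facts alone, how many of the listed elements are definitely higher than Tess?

8

The elements the relations force above Tess are Juno, Xin, Nora, Omar, Leo, Gus, Ravi, Lior — no chain reaches any other.
That is 8.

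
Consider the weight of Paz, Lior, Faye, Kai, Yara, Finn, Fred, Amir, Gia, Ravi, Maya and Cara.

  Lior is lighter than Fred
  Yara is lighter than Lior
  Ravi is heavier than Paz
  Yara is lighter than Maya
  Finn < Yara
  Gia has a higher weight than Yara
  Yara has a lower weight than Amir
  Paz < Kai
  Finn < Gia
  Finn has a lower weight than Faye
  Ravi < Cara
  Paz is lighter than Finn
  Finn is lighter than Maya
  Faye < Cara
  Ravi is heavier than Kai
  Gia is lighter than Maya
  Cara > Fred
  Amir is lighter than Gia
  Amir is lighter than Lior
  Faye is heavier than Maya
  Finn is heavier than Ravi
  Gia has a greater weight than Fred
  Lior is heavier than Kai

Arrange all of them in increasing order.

Paz < Kai < Ravi < Finn < Yara < Amir < Lior < Fred < Gia < Maya < Faye < Cara

Nothing is placed below Paz, so it is least; from there Paz < Kai; Kai < Ravi; Ravi < Finn; Finn < Yara; Yara < Amir; Amir < Lior; Lior < Fred; Fred < Gia; Gia < Maya; Maya < Faye; Faye < Cara, each given directly.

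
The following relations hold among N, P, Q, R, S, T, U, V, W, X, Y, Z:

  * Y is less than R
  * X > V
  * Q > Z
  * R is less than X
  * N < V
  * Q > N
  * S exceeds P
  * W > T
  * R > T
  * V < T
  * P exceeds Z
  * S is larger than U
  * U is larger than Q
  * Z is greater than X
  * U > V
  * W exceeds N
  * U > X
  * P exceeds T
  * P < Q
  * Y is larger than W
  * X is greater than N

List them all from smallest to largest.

N < V < T < W < Y < R < X < Z < P < Q < U < S

Nothing is placed below N, so it is least; from there N < V; V < T; T < W; W < Y; Y < R; R < X; X < Z; Z < P; P < Q; Q < U; U < S, each given directly.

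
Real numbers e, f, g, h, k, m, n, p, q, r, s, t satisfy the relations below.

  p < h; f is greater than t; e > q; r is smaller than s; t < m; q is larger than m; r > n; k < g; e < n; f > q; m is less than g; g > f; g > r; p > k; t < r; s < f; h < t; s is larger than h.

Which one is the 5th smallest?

Piecing the relations together gives one ordering: k < p < h < t < m < q < e < n < r < s < f < g.
The 5th smallest is m.

m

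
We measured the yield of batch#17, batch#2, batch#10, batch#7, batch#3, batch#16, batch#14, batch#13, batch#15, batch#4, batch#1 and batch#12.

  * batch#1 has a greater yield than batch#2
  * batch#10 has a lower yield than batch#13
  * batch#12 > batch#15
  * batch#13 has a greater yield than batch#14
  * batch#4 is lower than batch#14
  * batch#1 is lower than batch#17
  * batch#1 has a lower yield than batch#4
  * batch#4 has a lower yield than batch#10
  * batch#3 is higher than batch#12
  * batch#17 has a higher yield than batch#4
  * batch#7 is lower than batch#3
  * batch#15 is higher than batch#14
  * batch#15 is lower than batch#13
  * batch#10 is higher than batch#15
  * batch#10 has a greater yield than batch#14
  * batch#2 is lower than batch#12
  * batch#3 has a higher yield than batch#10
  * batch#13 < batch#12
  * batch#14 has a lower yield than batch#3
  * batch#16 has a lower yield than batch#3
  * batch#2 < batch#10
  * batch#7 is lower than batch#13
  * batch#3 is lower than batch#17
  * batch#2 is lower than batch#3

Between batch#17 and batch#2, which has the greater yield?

Following the relations from batch#2: batch#2 < batch#1 < batch#4 < batch#14 < batch#15 < batch#10 < batch#13 < batch#12 < batch#3 < batch#17.
So batch#2 < batch#17; batch#17 is the higher of the two.

batch#17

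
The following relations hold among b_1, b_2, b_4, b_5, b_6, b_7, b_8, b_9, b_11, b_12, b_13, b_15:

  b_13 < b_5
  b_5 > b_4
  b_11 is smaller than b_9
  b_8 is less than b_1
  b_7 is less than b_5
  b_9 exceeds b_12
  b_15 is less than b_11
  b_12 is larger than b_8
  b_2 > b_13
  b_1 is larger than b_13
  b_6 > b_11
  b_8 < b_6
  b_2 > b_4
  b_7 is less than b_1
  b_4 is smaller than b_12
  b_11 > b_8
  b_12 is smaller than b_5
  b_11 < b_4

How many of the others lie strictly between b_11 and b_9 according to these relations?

The relations place b_11 below b_9. An element lies strictly between them when it is forced above b_11 and also forced below b_9.
Above b_11: {b_6, b_4, b_12, b_5, b_2}. Below b_9: {b_8, b_15, b_4, b_12}.
Intersection: {b_4, b_12} — 2.

2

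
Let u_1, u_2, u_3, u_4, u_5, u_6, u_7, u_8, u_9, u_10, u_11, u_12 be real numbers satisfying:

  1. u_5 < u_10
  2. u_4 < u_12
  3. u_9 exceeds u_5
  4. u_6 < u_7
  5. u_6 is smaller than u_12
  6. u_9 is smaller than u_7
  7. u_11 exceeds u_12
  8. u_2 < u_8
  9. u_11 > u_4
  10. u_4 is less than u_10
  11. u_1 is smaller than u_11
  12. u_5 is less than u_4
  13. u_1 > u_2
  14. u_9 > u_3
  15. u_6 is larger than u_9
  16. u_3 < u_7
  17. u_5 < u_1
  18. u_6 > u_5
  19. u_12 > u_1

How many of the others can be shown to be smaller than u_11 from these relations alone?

The elements the relations force below u_11 are u_5, u_3, u_2, u_4, u_9, u_1, u_6, u_12 — no chain reaches any other.
That is 8.

8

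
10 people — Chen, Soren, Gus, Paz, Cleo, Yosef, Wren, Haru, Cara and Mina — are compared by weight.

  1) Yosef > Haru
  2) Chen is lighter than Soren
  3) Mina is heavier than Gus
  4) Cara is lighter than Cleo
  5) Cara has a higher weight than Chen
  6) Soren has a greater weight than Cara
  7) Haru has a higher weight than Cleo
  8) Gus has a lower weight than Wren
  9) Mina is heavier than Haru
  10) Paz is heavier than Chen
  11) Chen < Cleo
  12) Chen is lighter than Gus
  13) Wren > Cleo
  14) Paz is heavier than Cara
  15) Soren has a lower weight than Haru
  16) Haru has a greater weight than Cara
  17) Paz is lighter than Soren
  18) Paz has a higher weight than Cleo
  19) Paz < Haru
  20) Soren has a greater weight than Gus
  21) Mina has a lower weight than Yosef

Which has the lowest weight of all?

Gus is not least since Chen < Gus; Cara is not least since Chen < Cara; Cleo is not least since Chen < Cleo; Paz is not least since Cleo < Paz; Wren is not least since Gus < Wren; Soren is not least since Paz < Soren; Haru is not least since Cleo < Haru; Mina is not least since Gus < Mina; Yosef is not least since Mina < Yosef.
Only Chen has nothing below it, so Chen is the lowest weight.

Chen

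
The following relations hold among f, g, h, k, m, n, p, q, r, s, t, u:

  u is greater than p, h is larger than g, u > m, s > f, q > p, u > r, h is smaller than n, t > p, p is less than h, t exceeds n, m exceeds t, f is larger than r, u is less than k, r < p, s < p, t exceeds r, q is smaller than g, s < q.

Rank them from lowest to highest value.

r < f < s < p < q < g < h < n < t < m < u < k

The consecutive links are each given: r < f; f < s; s < p; p < q; q < g; g < h; h < n; n < t; t < m; m < u; u < k.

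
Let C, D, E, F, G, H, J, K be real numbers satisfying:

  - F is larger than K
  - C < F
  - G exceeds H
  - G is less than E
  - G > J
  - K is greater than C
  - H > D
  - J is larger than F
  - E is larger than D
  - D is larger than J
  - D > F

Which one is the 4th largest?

D

The consecutive relations fix a unique order: C < K < F < J < D < H < G < E.
The 4th largest is D.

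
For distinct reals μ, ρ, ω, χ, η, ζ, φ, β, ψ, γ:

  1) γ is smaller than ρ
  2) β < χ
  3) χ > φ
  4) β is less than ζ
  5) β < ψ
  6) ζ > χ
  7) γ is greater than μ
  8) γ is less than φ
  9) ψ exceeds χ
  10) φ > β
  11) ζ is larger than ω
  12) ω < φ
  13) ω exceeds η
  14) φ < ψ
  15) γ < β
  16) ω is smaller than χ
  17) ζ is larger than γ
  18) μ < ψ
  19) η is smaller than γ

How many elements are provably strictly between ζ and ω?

2

Chaining upward from ω reaches: φ, χ, ψ.
Chaining downward from ζ reaches: η, μ, γ, β, φ, χ.
Strictly between ω and ζ are those in both lists: φ, χ — 2 elements.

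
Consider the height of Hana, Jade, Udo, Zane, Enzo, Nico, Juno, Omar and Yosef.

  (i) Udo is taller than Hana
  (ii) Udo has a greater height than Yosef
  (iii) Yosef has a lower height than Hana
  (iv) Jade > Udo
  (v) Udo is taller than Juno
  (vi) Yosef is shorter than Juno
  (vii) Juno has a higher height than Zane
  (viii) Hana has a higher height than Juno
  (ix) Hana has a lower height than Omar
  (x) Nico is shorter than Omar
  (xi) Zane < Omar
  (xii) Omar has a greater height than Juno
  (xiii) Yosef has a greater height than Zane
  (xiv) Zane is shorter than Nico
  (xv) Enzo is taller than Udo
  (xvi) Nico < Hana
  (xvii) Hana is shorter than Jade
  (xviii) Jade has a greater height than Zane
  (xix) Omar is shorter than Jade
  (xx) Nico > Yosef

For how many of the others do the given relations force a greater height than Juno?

5

Directly above Juno: Hana, Udo, Omar.
One step further: Enzo, Jade (5 so far).
Nothing else is reachable above Juno; 5 in all.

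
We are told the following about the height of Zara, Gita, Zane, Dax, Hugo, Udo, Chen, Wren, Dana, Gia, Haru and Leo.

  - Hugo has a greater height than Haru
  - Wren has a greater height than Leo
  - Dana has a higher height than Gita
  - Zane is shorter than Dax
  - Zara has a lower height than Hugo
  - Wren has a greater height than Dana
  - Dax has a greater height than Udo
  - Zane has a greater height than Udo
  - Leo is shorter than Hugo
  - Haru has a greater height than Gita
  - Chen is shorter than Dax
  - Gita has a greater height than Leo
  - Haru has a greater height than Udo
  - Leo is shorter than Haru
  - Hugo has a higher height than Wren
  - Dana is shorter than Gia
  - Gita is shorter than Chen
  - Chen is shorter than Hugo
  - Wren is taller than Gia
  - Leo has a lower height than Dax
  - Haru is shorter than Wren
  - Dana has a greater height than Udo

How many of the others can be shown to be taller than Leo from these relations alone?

The elements the relations force above Leo are Gita, Dana, Gia, Haru, Chen, Wren, Dax, Hugo — no chain reaches any other.
That is 8.

8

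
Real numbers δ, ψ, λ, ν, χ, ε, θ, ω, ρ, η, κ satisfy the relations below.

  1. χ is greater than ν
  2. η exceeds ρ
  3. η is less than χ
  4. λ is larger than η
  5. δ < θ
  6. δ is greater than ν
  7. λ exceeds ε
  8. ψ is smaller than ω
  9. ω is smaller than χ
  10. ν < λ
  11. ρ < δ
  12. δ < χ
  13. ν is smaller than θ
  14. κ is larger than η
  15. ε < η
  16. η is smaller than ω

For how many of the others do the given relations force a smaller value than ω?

4

The elements the relations force below ω are ε, ρ, η, ψ — no chain reaches any other.
That is 4.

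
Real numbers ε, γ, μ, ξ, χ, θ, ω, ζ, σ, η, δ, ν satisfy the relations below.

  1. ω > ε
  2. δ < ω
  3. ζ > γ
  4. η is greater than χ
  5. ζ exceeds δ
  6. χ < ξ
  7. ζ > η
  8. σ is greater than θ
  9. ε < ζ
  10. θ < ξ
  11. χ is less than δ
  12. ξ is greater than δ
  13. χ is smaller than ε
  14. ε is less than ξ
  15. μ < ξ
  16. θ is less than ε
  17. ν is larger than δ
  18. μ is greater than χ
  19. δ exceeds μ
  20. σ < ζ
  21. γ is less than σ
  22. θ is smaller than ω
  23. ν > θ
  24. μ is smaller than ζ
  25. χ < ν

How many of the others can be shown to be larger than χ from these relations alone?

8

Directly above χ: ε, μ, δ, η, ν, ξ.
One step further: ω, ζ (8 so far).
No other element is forced above χ by the given relations, so the count is 8.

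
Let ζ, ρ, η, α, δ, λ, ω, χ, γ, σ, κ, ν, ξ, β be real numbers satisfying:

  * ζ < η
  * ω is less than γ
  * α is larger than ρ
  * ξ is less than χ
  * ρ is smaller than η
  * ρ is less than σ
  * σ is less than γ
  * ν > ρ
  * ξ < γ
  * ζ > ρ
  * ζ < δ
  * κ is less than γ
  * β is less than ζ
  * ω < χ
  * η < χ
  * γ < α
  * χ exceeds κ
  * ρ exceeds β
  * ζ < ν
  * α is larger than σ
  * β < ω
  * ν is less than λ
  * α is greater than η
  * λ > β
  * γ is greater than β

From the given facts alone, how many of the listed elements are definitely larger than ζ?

6

From ζ the given relations immediately reach δ, ν, η.
From those, χ, α, λ — 6 in total.
No other element is forced above ζ by the given relations, so the count is 6.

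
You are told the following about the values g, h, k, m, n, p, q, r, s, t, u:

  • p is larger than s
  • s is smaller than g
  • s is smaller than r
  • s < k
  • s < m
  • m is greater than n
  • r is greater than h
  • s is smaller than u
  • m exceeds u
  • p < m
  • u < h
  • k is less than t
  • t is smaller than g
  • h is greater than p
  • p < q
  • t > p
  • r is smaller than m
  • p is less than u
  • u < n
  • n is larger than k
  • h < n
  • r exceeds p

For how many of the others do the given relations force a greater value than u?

4

From u the given relations immediately reach h, n, m.
From those, r — 4 in total.
No other element is forced above u by the given relations, so the count is 4.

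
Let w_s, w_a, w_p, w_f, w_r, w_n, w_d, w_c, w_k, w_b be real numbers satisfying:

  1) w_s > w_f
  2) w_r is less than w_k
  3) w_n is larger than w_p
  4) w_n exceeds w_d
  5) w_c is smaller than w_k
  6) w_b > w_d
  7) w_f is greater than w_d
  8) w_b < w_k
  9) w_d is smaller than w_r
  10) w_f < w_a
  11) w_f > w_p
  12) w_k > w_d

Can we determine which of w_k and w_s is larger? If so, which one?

Following every chain through w_k: below w_k we get w_d, w_b, w_r, w_c.
w_s is not reached, and no chain runs the other way from w_s to w_k.
So the given relations leave the order of w_k and w_s undetermined.

undetermined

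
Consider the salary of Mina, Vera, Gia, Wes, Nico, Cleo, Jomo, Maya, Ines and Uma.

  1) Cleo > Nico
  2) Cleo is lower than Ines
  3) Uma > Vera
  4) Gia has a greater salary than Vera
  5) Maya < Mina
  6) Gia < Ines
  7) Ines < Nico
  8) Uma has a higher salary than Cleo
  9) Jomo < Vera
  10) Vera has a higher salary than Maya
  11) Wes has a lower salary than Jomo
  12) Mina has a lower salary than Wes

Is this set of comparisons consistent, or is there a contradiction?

We have Cleo < Ines stated directly, yet also Ines < Nico < Cleo by chaining the others — so Ines < Cleo. Contradiction.

inconsistent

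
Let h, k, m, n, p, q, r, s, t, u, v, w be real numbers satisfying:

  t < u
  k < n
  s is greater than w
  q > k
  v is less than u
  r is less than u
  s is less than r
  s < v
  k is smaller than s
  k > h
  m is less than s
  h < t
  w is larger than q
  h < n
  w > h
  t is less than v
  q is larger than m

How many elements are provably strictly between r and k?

3

The relations place k below r. An element lies strictly between them when it is forced above k and also forced below r.
Above k: {q, n, w, s, v, u}. Below r: {h, m, q, w, s}.
Intersection: {q, w, s} — 3.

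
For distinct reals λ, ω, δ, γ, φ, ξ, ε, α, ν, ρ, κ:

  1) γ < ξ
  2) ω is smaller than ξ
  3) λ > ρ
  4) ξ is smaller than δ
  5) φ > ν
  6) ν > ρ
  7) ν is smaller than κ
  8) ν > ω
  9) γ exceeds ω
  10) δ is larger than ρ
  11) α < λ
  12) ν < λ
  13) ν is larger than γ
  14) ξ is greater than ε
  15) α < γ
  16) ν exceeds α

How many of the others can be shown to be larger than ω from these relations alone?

From ω the given relations immediately reach γ, ν, ξ.
From those, φ, λ, δ, κ — 7 in total.
No other element is forced above ω by the given relations, so the count is 7.

7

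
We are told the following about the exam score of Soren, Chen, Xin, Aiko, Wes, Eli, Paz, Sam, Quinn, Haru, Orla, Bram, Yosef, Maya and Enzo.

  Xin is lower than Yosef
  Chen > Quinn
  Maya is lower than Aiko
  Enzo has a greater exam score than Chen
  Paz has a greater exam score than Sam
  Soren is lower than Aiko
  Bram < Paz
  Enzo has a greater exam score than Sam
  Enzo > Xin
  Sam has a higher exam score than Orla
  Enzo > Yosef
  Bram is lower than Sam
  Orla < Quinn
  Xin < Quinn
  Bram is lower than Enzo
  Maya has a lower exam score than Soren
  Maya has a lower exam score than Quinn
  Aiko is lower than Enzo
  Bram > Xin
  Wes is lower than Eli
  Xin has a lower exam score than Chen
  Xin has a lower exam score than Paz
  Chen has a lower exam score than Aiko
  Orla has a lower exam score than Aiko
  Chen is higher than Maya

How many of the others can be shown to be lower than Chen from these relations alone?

Directly below Chen: Xin, Maya, Quinn.
One step further: Orla (4 so far).
No other element is forced below Chen by the given relations, so the count is 4.

4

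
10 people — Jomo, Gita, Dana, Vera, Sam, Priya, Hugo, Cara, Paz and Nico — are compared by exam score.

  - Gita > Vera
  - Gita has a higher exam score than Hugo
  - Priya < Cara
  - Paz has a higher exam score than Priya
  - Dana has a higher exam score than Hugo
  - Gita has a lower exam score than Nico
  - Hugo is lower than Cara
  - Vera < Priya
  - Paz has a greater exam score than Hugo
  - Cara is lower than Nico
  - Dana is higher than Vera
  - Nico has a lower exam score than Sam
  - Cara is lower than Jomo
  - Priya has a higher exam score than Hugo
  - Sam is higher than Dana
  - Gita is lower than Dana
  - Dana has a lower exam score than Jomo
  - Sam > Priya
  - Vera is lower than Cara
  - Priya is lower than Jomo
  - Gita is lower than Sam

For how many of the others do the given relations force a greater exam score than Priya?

5

Directly above Priya: Cara, Paz, Jomo, Sam.
One step further: Nico (5 so far).
Nothing else is reachable above Priya; 5 in all.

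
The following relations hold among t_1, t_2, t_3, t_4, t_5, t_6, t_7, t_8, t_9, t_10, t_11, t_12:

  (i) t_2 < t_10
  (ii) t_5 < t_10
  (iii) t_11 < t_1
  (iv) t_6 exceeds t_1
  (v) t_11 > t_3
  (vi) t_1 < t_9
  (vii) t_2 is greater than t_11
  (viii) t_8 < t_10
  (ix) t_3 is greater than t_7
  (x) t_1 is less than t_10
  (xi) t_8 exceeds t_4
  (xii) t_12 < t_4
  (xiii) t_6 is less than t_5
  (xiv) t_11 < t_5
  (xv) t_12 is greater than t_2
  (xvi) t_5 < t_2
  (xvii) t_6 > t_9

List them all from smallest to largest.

Each adjacent pair is fixed by a given relation: t_7 < t_3; t_3 < t_11; t_11 < t_1; t_1 < t_9; t_9 < t_6; t_6 < t_5; t_5 < t_2; t_2 < t_12; t_12 < t_4; t_4 < t_8; t_8 < t_10. Chaining them end to end gives the full order.

t_7 < t_3 < t_11 < t_1 < t_9 < t_6 < t_5 < t_2 < t_12 < t_4 < t_8 < t_10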